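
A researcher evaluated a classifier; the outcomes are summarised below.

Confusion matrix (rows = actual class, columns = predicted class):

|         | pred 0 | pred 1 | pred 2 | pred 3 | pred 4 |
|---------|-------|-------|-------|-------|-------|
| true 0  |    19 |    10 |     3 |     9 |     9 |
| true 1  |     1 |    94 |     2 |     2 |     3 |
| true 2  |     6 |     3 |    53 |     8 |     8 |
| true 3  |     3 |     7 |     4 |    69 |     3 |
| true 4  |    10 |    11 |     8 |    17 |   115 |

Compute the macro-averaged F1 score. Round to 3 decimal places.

Per-class F1 score (2·TP/(2·TP+FP+FN)):
  0: TP=19, FP=1+6+3+10=20, FN=10+3+9+9=31 → 38/89 = 0.4270
  1: TP=94, FP=10+3+7+11=31, FN=1+2+2+3=8 → 188/227 = 0.8282
  2: TP=53, FP=3+2+4+8=17, FN=6+3+8+8=25 → 106/148 = 0.7162
  3: TP=69, FP=9+2+8+17=36, FN=3+7+4+3=17 → 138/191 = 0.7225
  4: TP=115, FP=9+3+8+3=23, FN=10+11+8+17=46 → 230/299 = 0.7692
Macro-F1 score = mean = (0.4270 + 0.8282 + 0.7162 + 0.7225 + 0.7692) / 5 = 0.693

0.693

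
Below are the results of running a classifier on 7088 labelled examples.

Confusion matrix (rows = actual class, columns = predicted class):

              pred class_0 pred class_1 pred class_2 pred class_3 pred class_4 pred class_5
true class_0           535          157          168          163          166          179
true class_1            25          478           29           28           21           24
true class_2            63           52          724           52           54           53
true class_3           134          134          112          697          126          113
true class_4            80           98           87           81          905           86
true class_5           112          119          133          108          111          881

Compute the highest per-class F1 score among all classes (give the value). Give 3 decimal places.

0.665

Per-class F1 score (2·TP/(2·TP+FP+FN)):
  class_0: TP=535, FP=25+63+134+80+112=414, FN=157+168+163+166+179=833 → 1070/2317 = 0.4618
  class_1: TP=478, FP=157+52+134+98+119=560, FN=25+29+28+21+24=127 → 956/1643 = 0.5819
  class_2: TP=724, FP=168+29+112+87+133=529, FN=63+52+52+54+53=274 → 1448/2251 = 0.6433
  class_3: TP=697, FP=163+28+52+81+108=432, FN=134+134+112+126+113=619 → 1394/2445 = 0.5701
  class_4: TP=905, FP=166+21+54+126+111=478, FN=80+98+87+81+86=432 → 1810/2720 = 0.6654
  class_5: TP=881, FP=179+24+53+113+86=455, FN=112+119+133+108+111=583 → 1762/2800 = 0.6293
Highest is class 'class_4' with F1 score = 0.665.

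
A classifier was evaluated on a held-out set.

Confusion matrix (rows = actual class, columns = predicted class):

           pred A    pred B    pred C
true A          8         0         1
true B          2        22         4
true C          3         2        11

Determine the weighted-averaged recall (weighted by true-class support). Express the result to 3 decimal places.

0.774

Per-class recall (TP/(TP+FN)):
  A: TP=8, FN=0+1=1 → 8/9 = 0.8889
  B: TP=22, FN=2+4=6 → 22/28 = 0.7857
  C: TP=11, FN=3+2=5 → 11/16 = 0.6875
Weighted-recall = Σ (supportᵢ/N)·recallᵢ with N=53: (9/53)·0.8889 + (28/53)·0.7857 + (16/53)·0.6875 = 0.774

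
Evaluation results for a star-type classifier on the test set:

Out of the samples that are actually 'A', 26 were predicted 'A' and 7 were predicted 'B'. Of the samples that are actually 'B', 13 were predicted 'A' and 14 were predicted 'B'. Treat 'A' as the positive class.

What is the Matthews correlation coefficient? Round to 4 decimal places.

0.3196

MCC = (TP·TN − FP·FN) / √((TP+FP)(TP+FN)(TN+FP)(TN+FN))
Numerator = 26·14 − 13·7 = 273
Denominator = √(39·33·27·21) = √729729 = 854.2418
MCC = 273 / 854.2418 = 0.3196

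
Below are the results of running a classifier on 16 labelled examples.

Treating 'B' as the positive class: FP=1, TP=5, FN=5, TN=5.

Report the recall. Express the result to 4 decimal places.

0.5000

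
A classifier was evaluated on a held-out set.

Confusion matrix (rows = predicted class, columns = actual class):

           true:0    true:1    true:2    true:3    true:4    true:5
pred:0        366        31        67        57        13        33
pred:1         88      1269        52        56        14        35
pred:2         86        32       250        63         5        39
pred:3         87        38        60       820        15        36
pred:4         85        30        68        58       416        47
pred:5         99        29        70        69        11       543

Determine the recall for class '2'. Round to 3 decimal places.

0.441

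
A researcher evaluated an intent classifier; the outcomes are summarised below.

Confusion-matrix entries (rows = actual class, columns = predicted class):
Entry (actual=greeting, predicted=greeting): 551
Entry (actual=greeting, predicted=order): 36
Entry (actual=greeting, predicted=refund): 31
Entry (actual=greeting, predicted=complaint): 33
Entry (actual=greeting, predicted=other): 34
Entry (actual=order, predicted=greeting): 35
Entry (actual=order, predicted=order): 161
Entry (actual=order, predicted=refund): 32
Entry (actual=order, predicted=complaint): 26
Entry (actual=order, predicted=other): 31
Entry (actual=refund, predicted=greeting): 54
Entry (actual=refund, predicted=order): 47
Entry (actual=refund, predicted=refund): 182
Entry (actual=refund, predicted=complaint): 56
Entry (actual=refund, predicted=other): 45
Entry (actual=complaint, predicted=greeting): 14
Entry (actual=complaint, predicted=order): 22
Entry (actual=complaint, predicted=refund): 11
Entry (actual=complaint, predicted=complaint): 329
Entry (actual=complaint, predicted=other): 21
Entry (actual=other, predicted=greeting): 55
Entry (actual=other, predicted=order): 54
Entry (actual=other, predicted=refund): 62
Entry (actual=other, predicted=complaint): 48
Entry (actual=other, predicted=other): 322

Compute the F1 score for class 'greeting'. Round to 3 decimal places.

0.791

F1 score = 2·TP/(2·TP+FP+FN).
greeting: TP=551, FP=35+54+14+55=158, FN=36+31+33+34=134 → 1102/1394 = 0.7905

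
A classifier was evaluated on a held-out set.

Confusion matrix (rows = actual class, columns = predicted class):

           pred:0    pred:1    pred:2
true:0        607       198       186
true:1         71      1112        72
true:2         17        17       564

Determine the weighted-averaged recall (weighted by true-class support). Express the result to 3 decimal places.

Per-class recall (TP/(TP+FN)):
  0: TP=607, FN=198+186=384 → 607/991 = 0.6125
  1: TP=1112, FN=71+72=143 → 1112/1255 = 0.8861
  2: TP=564, FN=17+17=34 → 564/598 = 0.9431
Weighted-recall = Σ (supportᵢ/N)·recallᵢ with N=2844: (991/2844)·0.6125 + (1255/2844)·0.8861 + (598/2844)·0.9431 = 0.803

0.803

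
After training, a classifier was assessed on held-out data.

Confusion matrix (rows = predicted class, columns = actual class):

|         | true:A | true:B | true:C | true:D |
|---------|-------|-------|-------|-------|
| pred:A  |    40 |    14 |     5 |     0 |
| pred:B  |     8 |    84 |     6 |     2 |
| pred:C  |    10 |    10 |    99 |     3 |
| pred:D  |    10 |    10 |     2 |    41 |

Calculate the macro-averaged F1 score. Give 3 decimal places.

Per-class F1 score (2·TP/(2·TP+FP+FN)):
  A: TP=40, FP=14+5+0=19, FN=8+10+10=28 → 80/127 = 0.6299
  B: TP=84, FP=8+6+2=16, FN=14+10+10=34 → 168/218 = 0.7706
  C: TP=99, FP=10+10+3=23, FN=5+6+2=13 → 198/234 = 0.8462
  D: TP=41, FP=10+10+2=22, FN=0+2+3=5 → 82/109 = 0.7523
Macro-F1 score = mean = (0.6299 + 0.7706 + 0.8462 + 0.7523) / 4 = 0.750

0.750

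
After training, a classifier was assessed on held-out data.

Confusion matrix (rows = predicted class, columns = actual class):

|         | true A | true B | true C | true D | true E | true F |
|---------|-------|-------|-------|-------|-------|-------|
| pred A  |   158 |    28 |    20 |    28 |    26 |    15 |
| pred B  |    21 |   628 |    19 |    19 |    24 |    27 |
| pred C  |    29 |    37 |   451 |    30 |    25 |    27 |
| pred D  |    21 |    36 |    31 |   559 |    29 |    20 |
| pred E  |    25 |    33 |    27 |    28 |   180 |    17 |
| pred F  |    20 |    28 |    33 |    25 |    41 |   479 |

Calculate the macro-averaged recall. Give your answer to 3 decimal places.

Per-class recall (TP/(TP+FN)):
  A: TP=158, FN=21+29+21+25+20=116 → 158/274 = 0.5766
  B: TP=628, FN=28+37+36+33+28=162 → 628/790 = 0.7949
  C: TP=451, FN=20+19+31+27+33=130 → 451/581 = 0.7762
  D: TP=559, FN=28+19+30+28+25=130 → 559/689 = 0.8113
  E: TP=180, FN=26+24+25+29+41=145 → 180/325 = 0.5538
  F: TP=479, FN=15+27+27+20+17=106 → 479/585 = 0.8188
Macro-recall = mean = (0.5766 + 0.7949 + 0.7762 + 0.8113 + 0.5538 + 0.8188) / 6 = 0.722

0.722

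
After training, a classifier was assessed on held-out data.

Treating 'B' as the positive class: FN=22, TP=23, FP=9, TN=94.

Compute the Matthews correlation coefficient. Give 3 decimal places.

MCC = (TP·TN − FP·FN) / √((TP+FP)(TP+FN)(TN+FP)(TN+FN))
Numerator = 23·94 − 9·22 = 1964
Denominator = √(32·45·103·116) = √17205120 = 4147.9055
MCC = 1964 / 4147.9055 = 0.473

0.473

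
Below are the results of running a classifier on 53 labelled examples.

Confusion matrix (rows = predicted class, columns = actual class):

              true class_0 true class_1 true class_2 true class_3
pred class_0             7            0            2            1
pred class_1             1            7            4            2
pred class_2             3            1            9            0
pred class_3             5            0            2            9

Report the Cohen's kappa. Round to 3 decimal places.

0.476

Observed agreement pₒ = trace/N = 32/53 = 0.6038
Expected agreement pₑ = Σ (rowᵢ·colᵢ)/N² = (16·10 + 8·14 + 17·13 + 12·16)/53² = 0.2439
κ = (pₒ − pₑ)/(1 − pₑ) = (0.6038 − 0.2439)/(1 − 0.2439) = 0.476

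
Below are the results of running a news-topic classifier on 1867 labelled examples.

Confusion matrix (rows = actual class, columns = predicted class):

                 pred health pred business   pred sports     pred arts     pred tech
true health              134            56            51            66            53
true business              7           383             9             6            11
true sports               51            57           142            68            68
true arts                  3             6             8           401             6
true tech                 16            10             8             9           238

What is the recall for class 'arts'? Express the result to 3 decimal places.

recall = TP/(TP+FN).
arts: TP=401, FN=3+6+8+6=23 → 401/424 = 0.9458

0.946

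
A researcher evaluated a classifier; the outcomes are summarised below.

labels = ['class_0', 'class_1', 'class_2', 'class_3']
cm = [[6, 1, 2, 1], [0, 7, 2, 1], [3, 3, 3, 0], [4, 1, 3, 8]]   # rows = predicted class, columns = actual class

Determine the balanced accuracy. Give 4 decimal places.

0.5362

Balanced accuracy = mean of per-class recall.
  class_0: recall = 6/13 = 0.46154
  class_1: recall = 7/12 = 0.58333
  class_2: recall = 3/10 = 0.30000
  class_3: recall = 8/10 = 0.80000
Mean = (0.46154 + 0.58333 + 0.30000 + 0.80000) / 4 = 0.5362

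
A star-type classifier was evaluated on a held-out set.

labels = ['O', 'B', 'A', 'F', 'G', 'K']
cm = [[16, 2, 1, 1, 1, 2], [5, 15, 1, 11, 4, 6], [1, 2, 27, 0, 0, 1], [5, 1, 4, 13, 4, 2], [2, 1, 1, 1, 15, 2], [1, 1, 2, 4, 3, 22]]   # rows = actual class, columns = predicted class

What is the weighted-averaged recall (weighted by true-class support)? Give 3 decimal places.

0.600

Per-class recall (TP/(TP+FN)):
  O: TP=16, FN=2+1+1+1+2=7 → 16/23 = 0.6957
  B: TP=15, FN=5+1+11+4+6=27 → 15/42 = 0.3571
  A: TP=27, FN=1+2+0+0+1=4 → 27/31 = 0.8710
  F: TP=13, FN=5+1+4+4+2=16 → 13/29 = 0.4483
  G: TP=15, FN=2+1+1+1+2=7 → 15/22 = 0.6818
  K: TP=22, FN=1+1+2+4+3=11 → 22/33 = 0.6667
Weighted-recall = Σ (supportᵢ/N)·recallᵢ with N=180: (23/180)·0.6957 + (42/180)·0.3571 + (31/180)·0.8710 + (29/180)·0.4483 + (22/180)·0.6818 + (33/180)·0.6667 = 0.600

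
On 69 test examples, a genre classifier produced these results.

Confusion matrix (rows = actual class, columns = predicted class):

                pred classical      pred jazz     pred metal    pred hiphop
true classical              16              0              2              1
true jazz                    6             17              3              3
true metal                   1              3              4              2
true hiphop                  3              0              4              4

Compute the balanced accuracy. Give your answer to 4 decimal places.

0.5480

Balanced accuracy = mean of per-class recall.
  classical: recall = 16/19 = 0.84211
  jazz: recall = 17/29 = 0.58621
  metal: recall = 4/10 = 0.40000
  hiphop: recall = 4/11 = 0.36364
Mean = (0.84211 + 0.58621 + 0.40000 + 0.36364) / 4 = 0.5480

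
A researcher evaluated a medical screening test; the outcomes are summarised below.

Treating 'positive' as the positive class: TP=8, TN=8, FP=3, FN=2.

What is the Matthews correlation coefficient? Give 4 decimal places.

0.5273

MCC = (TP·TN − FP·FN) / √((TP+FP)(TP+FN)(TN+FP)(TN+FN))
Numerator = 8·8 − 3·2 = 58
Denominator = √(11·10·11·10) = √12100 = 110.0000
MCC = 58 / 110.0000 = 0.5273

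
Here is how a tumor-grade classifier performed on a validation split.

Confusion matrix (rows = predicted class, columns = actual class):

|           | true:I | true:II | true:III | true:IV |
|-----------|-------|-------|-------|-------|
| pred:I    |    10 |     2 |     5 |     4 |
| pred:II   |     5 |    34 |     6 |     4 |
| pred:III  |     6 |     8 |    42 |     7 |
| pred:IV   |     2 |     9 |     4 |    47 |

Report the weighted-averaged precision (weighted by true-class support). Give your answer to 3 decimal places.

0.681

Per-class precision (TP/(TP+FP)):
  I: TP=10, FP=2+5+4=11 → 10/21 = 0.4762
  II: TP=34, FP=5+6+4=15 → 34/49 = 0.6939
  III: TP=42, FP=6+8+7=21 → 42/63 = 0.6667
  IV: TP=47, FP=2+9+4=15 → 47/62 = 0.7581
Weighted-precision = Σ (supportᵢ/N)·precisionᵢ with N=195: (23/195)·0.4762 + (53/195)·0.6939 + (57/195)·0.6667 + (62/195)·0.7581 = 0.681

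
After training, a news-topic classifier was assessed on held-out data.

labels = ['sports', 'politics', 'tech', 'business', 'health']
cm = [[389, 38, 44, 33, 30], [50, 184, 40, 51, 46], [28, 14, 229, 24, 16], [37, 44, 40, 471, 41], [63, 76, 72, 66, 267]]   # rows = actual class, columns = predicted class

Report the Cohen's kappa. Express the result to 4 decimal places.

0.5497

Observed agreement pₒ = trace/N = 1540/2393 = 0.64354
Expected agreement pₑ = Σ (rowᵢ·colᵢ)/N² = (534·567 + 371·356 + 311·425 + 633·645 + 544·400)/2393² = 0.20832
κ = (pₒ − pₑ)/(1 − pₑ) = (0.64354 − 0.20832)/(1 − 0.20832) = 0.5497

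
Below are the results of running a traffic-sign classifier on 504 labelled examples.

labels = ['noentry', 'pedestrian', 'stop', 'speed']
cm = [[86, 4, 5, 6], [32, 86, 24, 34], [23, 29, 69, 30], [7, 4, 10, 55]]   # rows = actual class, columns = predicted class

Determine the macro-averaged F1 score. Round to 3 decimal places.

0.587

Per-class F1 score (2·TP/(2·TP+FP+FN)):
  noentry: TP=86, FP=32+23+7=62, FN=4+5+6=15 → 172/249 = 0.6908
  pedestrian: TP=86, FP=4+29+4=37, FN=32+24+34=90 → 172/299 = 0.5753
  stop: TP=69, FP=5+24+10=39, FN=23+29+30=82 → 138/259 = 0.5328
  speed: TP=55, FP=6+34+30=70, FN=7+4+10=21 → 110/201 = 0.5473
Macro-F1 score = mean = (0.6908 + 0.5753 + 0.5328 + 0.5473) / 4 = 0.587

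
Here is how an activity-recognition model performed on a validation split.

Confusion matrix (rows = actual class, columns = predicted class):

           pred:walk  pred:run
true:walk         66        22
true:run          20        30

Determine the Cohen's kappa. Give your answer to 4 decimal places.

Observed agreement pₒ = trace/N = 96/138 = 0.69565
Expected agreement pₑ = Σ (rowᵢ·colᵢ)/N² = (88·86 + 50·52)/138² = 0.53392
κ = (pₒ − pₑ)/(1 − pₑ) = (0.69565 − 0.53392)/(1 − 0.53392) = 0.3470

0.3470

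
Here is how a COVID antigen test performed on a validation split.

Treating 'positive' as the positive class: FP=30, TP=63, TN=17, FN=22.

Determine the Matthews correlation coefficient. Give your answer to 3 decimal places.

0.108

MCC = (TP·TN − FP·FN) / √((TP+FP)(TP+FN)(TN+FP)(TN+FN))
Numerator = 63·17 − 30·22 = 411
Denominator = √(93·85·47·39) = √14489865 = 3806.5555
MCC = 411 / 3806.5555 = 0.108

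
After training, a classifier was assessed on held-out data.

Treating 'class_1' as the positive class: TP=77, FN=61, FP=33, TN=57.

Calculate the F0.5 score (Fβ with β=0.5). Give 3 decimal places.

Fβ = (1+β²)·TP / ((1+β²)·TP + β²·FN + FP), with β²=1/4
= 1.25·77 / (1.25·77 + 0.25·61 + 33) = 0.666

0.666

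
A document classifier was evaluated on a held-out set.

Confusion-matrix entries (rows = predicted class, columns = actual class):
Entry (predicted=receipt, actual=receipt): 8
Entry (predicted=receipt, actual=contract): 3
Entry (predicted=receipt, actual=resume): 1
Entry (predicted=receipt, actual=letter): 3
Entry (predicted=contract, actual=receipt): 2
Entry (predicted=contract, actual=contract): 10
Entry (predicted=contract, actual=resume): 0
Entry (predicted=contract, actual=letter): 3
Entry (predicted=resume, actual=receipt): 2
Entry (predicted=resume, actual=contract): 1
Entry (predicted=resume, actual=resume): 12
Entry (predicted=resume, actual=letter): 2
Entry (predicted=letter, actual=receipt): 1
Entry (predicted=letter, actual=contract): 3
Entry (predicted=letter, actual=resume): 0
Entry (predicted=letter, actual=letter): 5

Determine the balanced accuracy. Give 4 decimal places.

0.6278

Balanced accuracy = mean of per-class recall.
  receipt: recall = 8/13 = 0.61538
  contract: recall = 10/17 = 0.58824
  resume: recall = 12/13 = 0.92308
  letter: recall = 5/13 = 0.38462
Mean = (0.61538 + 0.58824 + 0.92308 + 0.38462) / 4 = 0.6278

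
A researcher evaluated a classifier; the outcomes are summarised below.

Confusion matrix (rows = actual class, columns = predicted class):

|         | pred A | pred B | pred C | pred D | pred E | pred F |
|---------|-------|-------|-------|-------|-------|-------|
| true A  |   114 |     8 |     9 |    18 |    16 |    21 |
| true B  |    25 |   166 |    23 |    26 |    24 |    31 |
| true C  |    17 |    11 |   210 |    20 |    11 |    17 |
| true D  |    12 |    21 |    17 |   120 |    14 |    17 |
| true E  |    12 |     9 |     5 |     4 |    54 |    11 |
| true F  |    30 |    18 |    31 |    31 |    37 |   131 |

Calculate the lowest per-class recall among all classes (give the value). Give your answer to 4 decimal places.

0.4712

Per-class recall (TP/(TP+FN)):
  A: TP=114, FN=8+9+18+16+21=72 → 114/186 = 0.61290
  B: TP=166, FN=25+23+26+24+31=129 → 166/295 = 0.56271
  C: TP=210, FN=17+11+20+11+17=76 → 210/286 = 0.73427
  D: TP=120, FN=12+21+17+14+17=81 → 120/201 = 0.59701
  E: TP=54, FN=12+9+5+4+11=41 → 54/95 = 0.56842
  F: TP=131, FN=30+18+31+31+37=147 → 131/278 = 0.47122
Lowest is class 'F' with recall = 0.4712.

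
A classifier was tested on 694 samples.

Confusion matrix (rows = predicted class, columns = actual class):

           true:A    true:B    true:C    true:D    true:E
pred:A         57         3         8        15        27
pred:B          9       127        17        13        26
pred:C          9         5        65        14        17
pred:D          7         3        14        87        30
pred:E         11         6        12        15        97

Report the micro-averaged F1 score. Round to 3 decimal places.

0.624

Micro-averaging pools counts across classes: ΣTP=433, ΣFP=261, ΣFN=261.
Micro-F1 score = 2·TP/(2·TP+FP+FN) on pooled counts = 0.624 (equals overall accuracy in single-label multiclass).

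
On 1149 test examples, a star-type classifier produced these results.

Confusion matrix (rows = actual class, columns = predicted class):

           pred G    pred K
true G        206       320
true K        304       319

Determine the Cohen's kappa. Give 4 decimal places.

-0.0966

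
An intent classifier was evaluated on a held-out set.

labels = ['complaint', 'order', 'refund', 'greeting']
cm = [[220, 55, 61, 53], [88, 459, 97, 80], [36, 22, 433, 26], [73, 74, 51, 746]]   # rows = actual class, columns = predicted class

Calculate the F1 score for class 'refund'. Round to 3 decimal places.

F1 score = 2·TP/(2·TP+FP+FN).
refund: TP=433, FP=61+97+51=209, FN=36+22+26=84 → 866/1159 = 0.7472

0.747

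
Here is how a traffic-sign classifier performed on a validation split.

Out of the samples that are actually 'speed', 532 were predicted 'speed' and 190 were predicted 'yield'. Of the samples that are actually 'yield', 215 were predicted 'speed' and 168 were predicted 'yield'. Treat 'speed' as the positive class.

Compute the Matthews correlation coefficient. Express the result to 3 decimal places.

0.178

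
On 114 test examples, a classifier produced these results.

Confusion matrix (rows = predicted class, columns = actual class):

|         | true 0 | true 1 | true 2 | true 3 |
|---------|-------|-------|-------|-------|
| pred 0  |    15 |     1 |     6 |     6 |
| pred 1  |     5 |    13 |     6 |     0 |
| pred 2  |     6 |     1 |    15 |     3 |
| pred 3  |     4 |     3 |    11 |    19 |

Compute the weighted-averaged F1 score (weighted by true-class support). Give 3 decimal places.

Per-class F1 score (2·TP/(2·TP+FP+FN)):
  0: TP=15, FP=1+6+6=13, FN=5+6+4=15 → 30/58 = 0.5172
  1: TP=13, FP=5+6+0=11, FN=1+1+3=5 → 26/42 = 0.6190
  2: TP=15, FP=6+1+3=10, FN=6+6+11=23 → 30/63 = 0.4762
  3: TP=19, FP=4+3+11=18, FN=6+0+3=9 → 38/65 = 0.5846
Weighted-F1 score = Σ (supportᵢ/N)·F1 scoreᵢ with N=114: (30/114)·0.5172 + (18/114)·0.6190 + (38/114)·0.4762 + (28/114)·0.5846 = 0.536

0.536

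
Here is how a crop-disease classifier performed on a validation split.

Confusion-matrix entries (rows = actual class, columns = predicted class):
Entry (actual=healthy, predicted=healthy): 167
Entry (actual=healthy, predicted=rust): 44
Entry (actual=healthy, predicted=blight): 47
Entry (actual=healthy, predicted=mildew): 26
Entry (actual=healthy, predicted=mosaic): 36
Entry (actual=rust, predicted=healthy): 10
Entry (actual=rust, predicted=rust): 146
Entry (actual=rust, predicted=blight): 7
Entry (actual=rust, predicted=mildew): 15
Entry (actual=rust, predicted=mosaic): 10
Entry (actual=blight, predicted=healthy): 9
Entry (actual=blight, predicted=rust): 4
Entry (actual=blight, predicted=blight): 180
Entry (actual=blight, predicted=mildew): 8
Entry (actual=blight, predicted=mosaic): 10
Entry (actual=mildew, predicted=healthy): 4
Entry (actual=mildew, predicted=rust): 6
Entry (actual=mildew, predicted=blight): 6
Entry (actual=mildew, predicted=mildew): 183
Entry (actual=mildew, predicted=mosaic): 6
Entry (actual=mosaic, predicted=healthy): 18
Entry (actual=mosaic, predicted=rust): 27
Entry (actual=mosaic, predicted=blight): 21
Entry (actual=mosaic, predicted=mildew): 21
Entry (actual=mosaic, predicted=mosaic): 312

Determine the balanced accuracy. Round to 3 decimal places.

Balanced accuracy = mean of per-class recall.
  healthy: recall = 167/320 = 0.5219
  rust: recall = 146/188 = 0.7766
  blight: recall = 180/211 = 0.8531
  mildew: recall = 183/205 = 0.8927
  mosaic: recall = 312/399 = 0.7820
Mean = (0.5219 + 0.7766 + 0.8531 + 0.8927 + 0.7820) / 5 = 0.765

0.765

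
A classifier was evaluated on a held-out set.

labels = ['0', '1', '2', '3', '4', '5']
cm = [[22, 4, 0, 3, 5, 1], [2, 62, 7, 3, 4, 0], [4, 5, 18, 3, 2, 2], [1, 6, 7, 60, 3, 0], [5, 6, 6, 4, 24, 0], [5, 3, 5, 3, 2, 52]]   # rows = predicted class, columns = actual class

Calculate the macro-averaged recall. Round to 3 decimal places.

0.673

Per-class recall (TP/(TP+FN)):
  0: TP=22, FN=2+4+1+5+5=17 → 22/39 = 0.5641
  1: TP=62, FN=4+5+6+6+3=24 → 62/86 = 0.7209
  2: TP=18, FN=0+7+7+6+5=25 → 18/43 = 0.4186
  3: TP=60, FN=3+3+3+4+3=16 → 60/76 = 0.7895
  4: TP=24, FN=5+4+2+3+2=16 → 24/40 = 0.6000
  5: TP=52, FN=1+0+2+0+0=3 → 52/55 = 0.9455
Macro-recall = mean = (0.5641 + 0.7209 + 0.4186 + 0.7895 + 0.6000 + 0.9455) / 6 = 0.673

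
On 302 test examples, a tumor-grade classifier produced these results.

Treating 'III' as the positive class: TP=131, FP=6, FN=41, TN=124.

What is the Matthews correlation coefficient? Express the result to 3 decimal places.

MCC = (TP·TN − FP·FN) / √((TP+FP)(TP+FN)(TN+FP)(TN+FN))
Numerator = 131·124 − 6·41 = 15998
Denominator = √(137·172·130·165) = √505447800 = 22482.1663
MCC = 15998 / 22482.1663 = 0.712

0.712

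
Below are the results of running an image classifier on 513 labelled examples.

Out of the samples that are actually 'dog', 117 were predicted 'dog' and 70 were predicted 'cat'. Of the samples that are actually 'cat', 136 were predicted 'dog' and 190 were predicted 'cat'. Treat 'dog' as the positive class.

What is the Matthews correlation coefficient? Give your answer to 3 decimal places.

0.201

MCC = (TP·TN − FP·FN) / √((TP+FP)(TP+FN)(TN+FP)(TN+FN))
Numerator = 117·190 − 136·70 = 12710
Denominator = √(253·187·326·260) = √4010080360 = 63325.1953
MCC = 12710 / 63325.1953 = 0.201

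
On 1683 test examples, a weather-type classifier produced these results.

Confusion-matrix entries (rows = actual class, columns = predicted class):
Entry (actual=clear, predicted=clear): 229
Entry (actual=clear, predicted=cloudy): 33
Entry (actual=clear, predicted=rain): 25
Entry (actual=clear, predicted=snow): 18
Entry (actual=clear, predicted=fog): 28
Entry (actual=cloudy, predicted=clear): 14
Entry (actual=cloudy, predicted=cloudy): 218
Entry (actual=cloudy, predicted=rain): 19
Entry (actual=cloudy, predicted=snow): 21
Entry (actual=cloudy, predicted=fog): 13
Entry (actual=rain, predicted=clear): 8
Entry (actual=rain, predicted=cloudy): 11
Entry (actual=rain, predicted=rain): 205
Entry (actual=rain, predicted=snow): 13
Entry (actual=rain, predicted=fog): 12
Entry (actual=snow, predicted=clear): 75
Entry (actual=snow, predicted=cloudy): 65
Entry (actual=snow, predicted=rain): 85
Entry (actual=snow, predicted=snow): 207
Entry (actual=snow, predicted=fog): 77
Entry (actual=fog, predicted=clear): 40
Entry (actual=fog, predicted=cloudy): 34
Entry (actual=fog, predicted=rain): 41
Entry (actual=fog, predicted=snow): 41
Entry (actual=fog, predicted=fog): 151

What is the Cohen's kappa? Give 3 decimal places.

0.502

Observed agreement pₒ = trace/N = 1010/1683 = 0.6001
Expected agreement pₑ = Σ (rowᵢ·colᵢ)/N² = (333·366 + 285·361 + 249·375 + 509·300 + 307·281)/1683² = 0.1967
κ = (pₒ − pₑ)/(1 − pₑ) = (0.6001 − 0.1967)/(1 − 0.1967) = 0.502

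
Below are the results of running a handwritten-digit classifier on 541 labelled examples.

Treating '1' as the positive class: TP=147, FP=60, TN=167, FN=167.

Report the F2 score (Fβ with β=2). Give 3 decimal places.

0.502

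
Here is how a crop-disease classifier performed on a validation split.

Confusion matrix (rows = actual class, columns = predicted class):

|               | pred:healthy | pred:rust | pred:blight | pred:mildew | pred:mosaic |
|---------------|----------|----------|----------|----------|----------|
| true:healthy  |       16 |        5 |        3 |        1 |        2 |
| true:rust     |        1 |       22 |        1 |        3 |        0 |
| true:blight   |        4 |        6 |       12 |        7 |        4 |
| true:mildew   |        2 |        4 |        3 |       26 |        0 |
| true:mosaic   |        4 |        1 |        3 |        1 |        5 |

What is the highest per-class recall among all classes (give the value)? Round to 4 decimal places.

0.8148

Per-class recall (TP/(TP+FN)):
  healthy: TP=16, FN=5+3+1+2=11 → 16/27 = 0.59259
  rust: TP=22, FN=1+1+3+0=5 → 22/27 = 0.81481
  blight: TP=12, FN=4+6+7+4=21 → 12/33 = 0.36364
  mildew: TP=26, FN=2+4+3+0=9 → 26/35 = 0.74286
  mosaic: TP=5, FN=4+1+3+1=9 → 5/14 = 0.35714
Highest is class 'rust' with recall = 0.8148.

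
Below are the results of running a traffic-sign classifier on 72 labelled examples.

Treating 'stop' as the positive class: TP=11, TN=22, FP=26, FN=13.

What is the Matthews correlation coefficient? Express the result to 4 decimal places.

MCC = (TP·TN − FP·FN) / √((TP+FP)(TP+FN)(TN+FP)(TN+FN))
Numerator = 11·22 − 26·13 = -96
Denominator = √(37·24·48·35) = √1491840 = 1221.4090
MCC = -96 / 1221.4090 = -0.0786

-0.0786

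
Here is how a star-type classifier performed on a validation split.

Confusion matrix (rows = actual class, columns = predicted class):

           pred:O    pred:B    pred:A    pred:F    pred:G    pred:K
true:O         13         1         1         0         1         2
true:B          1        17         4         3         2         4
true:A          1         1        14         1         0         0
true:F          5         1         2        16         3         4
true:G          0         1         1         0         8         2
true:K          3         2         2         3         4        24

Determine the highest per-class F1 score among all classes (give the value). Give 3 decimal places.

Per-class F1 score (2·TP/(2·TP+FP+FN)):
  O: TP=13, FP=1+1+5+0+3=10, FN=1+1+0+1+2=5 → 26/41 = 0.6341
  B: TP=17, FP=1+1+1+1+2=6, FN=1+4+3+2+4=14 → 34/54 = 0.6296
  A: TP=14, FP=1+4+2+1+2=10, FN=1+1+1+0+0=3 → 28/41 = 0.6829
  F: TP=16, FP=0+3+1+0+3=7, FN=5+1+2+3+4=15 → 32/54 = 0.5926
  G: TP=8, FP=1+2+0+3+4=10, FN=0+1+1+0+2=4 → 16/30 = 0.5333
  K: TP=24, FP=2+4+0+4+2=12, FN=3+2+2+3+4=14 → 48/74 = 0.6486
Highest is class 'A' with F1 score = 0.683.

0.683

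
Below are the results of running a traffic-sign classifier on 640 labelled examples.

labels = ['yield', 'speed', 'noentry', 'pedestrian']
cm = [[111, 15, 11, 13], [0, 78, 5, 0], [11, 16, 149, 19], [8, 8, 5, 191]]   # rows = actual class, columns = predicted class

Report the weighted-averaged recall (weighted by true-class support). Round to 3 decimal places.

0.827

Per-class recall (TP/(TP+FN)):
  yield: TP=111, FN=15+11+13=39 → 111/150 = 0.7400
  speed: TP=78, FN=0+5+0=5 → 78/83 = 0.9398
  noentry: TP=149, FN=11+16+19=46 → 149/195 = 0.7641
  pedestrian: TP=191, FN=8+8+5=21 → 191/212 = 0.9009
Weighted-recall = Σ (supportᵢ/N)·recallᵢ with N=640: (150/640)·0.7400 + (83/640)·0.9398 + (195/640)·0.7641 + (212/640)·0.9009 = 0.827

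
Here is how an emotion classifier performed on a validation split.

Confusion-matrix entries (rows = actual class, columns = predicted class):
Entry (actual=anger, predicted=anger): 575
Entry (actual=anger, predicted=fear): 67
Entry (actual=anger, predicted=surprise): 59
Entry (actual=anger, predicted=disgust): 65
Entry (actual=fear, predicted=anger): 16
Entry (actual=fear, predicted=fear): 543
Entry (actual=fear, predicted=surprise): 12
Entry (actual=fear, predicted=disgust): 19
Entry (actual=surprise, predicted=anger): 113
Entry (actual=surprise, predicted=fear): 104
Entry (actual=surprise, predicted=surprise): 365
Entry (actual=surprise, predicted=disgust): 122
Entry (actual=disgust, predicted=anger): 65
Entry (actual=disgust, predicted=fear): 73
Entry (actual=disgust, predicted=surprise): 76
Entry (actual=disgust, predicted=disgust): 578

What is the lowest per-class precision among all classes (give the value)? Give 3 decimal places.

Per-class precision (TP/(TP+FP)):
  anger: TP=575, FP=16+113+65=194 → 575/769 = 0.7477
  fear: TP=543, FP=67+104+73=244 → 543/787 = 0.6900
  surprise: TP=365, FP=59+12+76=147 → 365/512 = 0.7129
  disgust: TP=578, FP=65+19+122=206 → 578/784 = 0.7372
Lowest is class 'fear' with precision = 0.690.

0.690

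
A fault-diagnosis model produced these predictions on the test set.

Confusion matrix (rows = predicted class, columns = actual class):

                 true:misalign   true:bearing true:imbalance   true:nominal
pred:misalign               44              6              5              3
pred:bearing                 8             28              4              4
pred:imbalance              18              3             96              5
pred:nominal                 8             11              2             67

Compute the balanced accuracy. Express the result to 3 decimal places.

Balanced accuracy = mean of per-class recall.
  misalign: recall = 44/78 = 0.5641
  bearing: recall = 28/48 = 0.5833
  imbalance: recall = 96/107 = 0.8972
  nominal: recall = 67/79 = 0.8481
Mean = (0.5641 + 0.5833 + 0.8972 + 0.8481) / 4 = 0.723

0.723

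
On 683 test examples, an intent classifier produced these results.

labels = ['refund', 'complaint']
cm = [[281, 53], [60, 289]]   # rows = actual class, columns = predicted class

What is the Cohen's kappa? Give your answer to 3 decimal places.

Observed agreement pₒ = trace/N = 570/683 = 0.8346
Expected agreement pₑ = Σ (rowᵢ·colᵢ)/N² = (334·341 + 349·342)/683² = 0.5000
κ = (pₒ − pₑ)/(1 − pₑ) = (0.8346 − 0.5000)/(1 − 0.5000) = 0.669

0.669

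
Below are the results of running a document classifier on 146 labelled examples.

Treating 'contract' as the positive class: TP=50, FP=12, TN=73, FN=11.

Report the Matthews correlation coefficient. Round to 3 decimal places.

MCC = (TP·TN − FP·FN) / √((TP+FP)(TP+FN)(TN+FP)(TN+FN))
Numerator = 50·73 − 12·11 = 3518
Denominator = √(62·61·85·84) = √27003480 = 5196.4873
MCC = 3518 / 5196.4873 = 0.677

0.677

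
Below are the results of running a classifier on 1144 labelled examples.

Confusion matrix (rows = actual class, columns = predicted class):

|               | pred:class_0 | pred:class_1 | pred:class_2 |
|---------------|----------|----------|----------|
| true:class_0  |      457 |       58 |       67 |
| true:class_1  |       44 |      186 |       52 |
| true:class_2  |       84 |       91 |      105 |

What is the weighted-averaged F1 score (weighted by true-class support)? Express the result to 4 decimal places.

0.6491

Per-class F1 score (2·TP/(2·TP+FP+FN)):
  class_0: TP=457, FP=44+84=128, FN=58+67=125 → 914/1167 = 0.78320
  class_1: TP=186, FP=58+91=149, FN=44+52=96 → 372/617 = 0.60292
  class_2: TP=105, FP=67+52=119, FN=84+91=175 → 210/504 = 0.41667
Weighted-F1 score = Σ (supportᵢ/N)·F1 scoreᵢ with N=1144: (582/1144)·0.78320 + (282/1144)·0.60292 + (280/1144)·0.41667 = 0.6491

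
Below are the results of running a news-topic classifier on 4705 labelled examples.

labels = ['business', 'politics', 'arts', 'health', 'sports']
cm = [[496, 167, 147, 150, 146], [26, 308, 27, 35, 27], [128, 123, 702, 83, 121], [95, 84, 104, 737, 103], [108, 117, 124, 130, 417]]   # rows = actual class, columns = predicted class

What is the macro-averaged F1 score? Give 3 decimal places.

Per-class F1 score (2·TP/(2·TP+FP+FN)):
  business: TP=496, FP=26+128+95+108=357, FN=167+147+150+146=610 → 992/1959 = 0.5064
  politics: TP=308, FP=167+123+84+117=491, FN=26+27+35+27=115 → 616/1222 = 0.5041
  arts: TP=702, FP=147+27+104+124=402, FN=128+123+83+121=455 → 1404/2261 = 0.6210
  health: TP=737, FP=150+35+83+130=398, FN=95+84+104+103=386 → 1474/2258 = 0.6528
  sports: TP=417, FP=146+27+121+103=397, FN=108+117+124+130=479 → 834/1710 = 0.4877
Macro-F1 score = mean = (0.5064 + 0.5041 + 0.6210 + 0.6528 + 0.4877) / 5 = 0.554

0.554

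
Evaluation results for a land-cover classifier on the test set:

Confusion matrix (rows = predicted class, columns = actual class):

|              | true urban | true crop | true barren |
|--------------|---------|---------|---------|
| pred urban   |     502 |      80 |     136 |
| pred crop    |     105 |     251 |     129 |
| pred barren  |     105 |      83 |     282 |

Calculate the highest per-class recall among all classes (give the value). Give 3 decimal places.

0.705

Per-class recall (TP/(TP+FN)):
  urban: TP=502, FN=105+105=210 → 502/712 = 0.7051
  crop: TP=251, FN=80+83=163 → 251/414 = 0.6063
  barren: TP=282, FN=136+129=265 → 282/547 = 0.5155
Highest is class 'urban' with recall = 0.705.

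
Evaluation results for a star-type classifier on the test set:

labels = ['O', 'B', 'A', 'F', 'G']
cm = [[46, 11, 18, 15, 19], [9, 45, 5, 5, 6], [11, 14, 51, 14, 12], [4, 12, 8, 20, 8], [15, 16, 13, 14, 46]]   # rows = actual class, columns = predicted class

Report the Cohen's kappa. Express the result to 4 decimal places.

0.3423

Observed agreement pₒ = trace/N = 208/437 = 0.47597
Expected agreement pₑ = Σ (rowᵢ·colᵢ)/N² = (109·85 + 70·98 + 102·95 + 52·68 + 104·91)/437² = 0.20325
κ = (pₒ − pₑ)/(1 − pₑ) = (0.47597 − 0.20325)/(1 − 0.20325) = 0.3423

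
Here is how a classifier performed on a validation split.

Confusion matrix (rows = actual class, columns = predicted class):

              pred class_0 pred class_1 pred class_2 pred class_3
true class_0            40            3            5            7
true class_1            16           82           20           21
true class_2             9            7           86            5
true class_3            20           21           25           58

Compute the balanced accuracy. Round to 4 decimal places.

0.6472

Balanced accuracy = mean of per-class recall.
  class_0: recall = 40/55 = 0.72727
  class_1: recall = 82/139 = 0.58993
  class_2: recall = 86/107 = 0.80374
  class_3: recall = 58/124 = 0.46774
Mean = (0.72727 + 0.58993 + 0.80374 + 0.46774) / 4 = 0.6472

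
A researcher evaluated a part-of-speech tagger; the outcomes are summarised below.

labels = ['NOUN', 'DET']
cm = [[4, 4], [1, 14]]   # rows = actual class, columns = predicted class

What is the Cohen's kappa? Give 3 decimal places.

0.475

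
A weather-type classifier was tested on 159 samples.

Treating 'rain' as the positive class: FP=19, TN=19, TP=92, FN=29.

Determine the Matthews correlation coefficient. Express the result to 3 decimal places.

0.242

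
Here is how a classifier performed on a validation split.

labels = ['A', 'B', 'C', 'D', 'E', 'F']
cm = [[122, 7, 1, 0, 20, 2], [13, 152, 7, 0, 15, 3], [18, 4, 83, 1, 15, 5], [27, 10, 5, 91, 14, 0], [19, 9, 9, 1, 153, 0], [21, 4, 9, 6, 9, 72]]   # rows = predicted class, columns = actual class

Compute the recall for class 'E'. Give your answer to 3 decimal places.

Treat 'E' as positive and all other classes as negative.
recall = TP/(TP+FN).
E: TP=153, FN=20+15+15+14+9=73 → 153/226 = 0.6770

0.677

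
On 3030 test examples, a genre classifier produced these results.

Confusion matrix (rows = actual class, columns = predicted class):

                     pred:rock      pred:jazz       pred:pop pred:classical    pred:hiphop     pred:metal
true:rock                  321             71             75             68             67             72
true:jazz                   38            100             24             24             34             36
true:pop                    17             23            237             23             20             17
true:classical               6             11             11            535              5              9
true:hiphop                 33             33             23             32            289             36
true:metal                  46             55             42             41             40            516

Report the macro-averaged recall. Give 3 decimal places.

0.640

Per-class recall (TP/(TP+FN)):
  rock: TP=321, FN=71+75+68+67+72=353 → 321/674 = 0.4763
  jazz: TP=100, FN=38+24+24+34+36=156 → 100/256 = 0.3906
  pop: TP=237, FN=17+23+23+20+17=100 → 237/337 = 0.7033
  classical: TP=535, FN=6+11+11+5+9=42 → 535/577 = 0.9272
  hiphop: TP=289, FN=33+33+23+32+36=157 → 289/446 = 0.6480
  metal: TP=516, FN=46+55+42+41+40=224 → 516/740 = 0.6973
Macro-recall = mean = (0.4763 + 0.3906 + 0.7033 + 0.9272 + 0.6480 + 0.6973) / 6 = 0.640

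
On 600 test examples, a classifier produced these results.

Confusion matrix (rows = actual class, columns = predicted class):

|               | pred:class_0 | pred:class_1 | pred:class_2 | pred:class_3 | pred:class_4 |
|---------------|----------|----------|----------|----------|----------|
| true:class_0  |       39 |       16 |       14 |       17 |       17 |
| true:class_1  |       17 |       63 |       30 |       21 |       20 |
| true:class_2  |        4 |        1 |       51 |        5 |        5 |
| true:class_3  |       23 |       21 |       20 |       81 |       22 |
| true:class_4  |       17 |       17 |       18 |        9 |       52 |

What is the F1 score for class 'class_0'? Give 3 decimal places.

0.384

One-vs-rest for 'class_0': TP = diagonal; FP = other classes predicted 'class_0'; FN = 'class_0' predicted as other.
F1 score = 2·TP/(2·TP+FP+FN).
class_0: TP=39, FP=17+4+23+17=61, FN=16+14+17+17=64 → 78/203 = 0.3842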